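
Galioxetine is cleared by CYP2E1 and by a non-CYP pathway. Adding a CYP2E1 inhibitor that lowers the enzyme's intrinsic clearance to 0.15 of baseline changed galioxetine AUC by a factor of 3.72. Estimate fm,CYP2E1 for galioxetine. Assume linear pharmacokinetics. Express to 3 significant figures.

0.860

Write x for the fraction cleared via CYP2E1. The observed AUC change means clearance fell to 1/3.72 = 0.2688 of baseline.
Only the CYP2E1 route changed, so 0.2688 = x·0.15 + (1 − x), giving x = 0.860.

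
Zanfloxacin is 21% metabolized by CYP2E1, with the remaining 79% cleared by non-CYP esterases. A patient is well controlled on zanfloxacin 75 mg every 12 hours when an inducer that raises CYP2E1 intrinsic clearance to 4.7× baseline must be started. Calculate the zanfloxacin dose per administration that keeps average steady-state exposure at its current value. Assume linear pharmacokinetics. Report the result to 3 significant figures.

The CYP2E1 pathway (21% of clearance) rises to 4.7× activity: 0.21 × 4.7 = 0.987.
Non-CYP routes (79%) are unchanged.
New clearance relative to baseline: 0.987 + 0.79 = 1.777.
To maintain the same steady-state level, dose must scale with clearance: new dose = 75 × 1.777 = 133 mg.

133 mg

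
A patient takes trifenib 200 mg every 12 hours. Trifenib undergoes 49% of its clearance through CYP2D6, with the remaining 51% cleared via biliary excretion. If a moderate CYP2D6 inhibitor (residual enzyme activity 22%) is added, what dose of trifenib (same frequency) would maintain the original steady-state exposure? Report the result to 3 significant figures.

124 mg

CYP2D6: 0.49 × 0.22 = 0.1078
Other: 0.51 (unchanged)
CL_new/CL_old = 0.1078 + 0.51 = 0.6178.
Exposure is unchanged when dose changes in proportion to clearance. New dose = 200 mg × 0.6178 = 124 mg.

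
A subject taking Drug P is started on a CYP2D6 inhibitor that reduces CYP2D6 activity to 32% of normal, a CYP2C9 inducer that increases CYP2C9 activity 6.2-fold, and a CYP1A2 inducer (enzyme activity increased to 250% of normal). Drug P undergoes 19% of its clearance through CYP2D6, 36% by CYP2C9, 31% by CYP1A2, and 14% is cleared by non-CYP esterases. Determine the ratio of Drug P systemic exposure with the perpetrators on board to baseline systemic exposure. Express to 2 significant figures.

0.31

CYP2D6: 0.19 × 0.32 = 0.0608
CYP2C9: 0.36 × 6.2 = 2.232
CYP1A2: 0.31 × 2.5 = 0.775
Other: 0.14 (unchanged)
New clearance relative to baseline: 0.0608 + 2.232 + 0.775 + 0.14 = 3.2078.
Net systemic exposure ratio = 1 / 3.2078 = 0.31.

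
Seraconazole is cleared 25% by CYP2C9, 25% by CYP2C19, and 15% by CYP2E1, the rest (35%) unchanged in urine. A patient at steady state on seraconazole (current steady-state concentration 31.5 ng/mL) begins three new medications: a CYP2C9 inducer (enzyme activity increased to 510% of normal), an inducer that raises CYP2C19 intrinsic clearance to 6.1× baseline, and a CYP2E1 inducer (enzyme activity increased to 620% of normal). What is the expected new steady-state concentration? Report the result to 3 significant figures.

CYP2C9: 0.25 × 5.1 = 1.275
CYP2C19: 0.25 × 6.1 = 1.525
CYP2E1: 0.15 × 6.2 = 0.93
Other: 0.35 (unchanged)
CL_new/CL_old = 1.275 + 1.525 + 0.93 + 0.35 = 4.08.
Steady-state concentration ∝ 1/CL: new value = 31.5 / 4.08 = 7.72 ng/mL.

7.72 ng/mL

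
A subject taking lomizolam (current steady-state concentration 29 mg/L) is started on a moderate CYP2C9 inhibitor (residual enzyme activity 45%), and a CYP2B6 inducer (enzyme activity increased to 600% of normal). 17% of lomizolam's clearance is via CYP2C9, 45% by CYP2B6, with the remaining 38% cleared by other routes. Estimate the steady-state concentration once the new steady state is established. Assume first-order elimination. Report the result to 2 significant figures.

The CYP2C9 pathway (17% of clearance) drops to 0.45× activity: 0.17 × 0.45 = 0.0765.
The CYP2B6 pathway (45% of clearance) is boosted to 6× activity: 0.45 × 6 = 2.7.
Non-CYP routes (38%) are unchanged.
CL_new/CL_old = 0.0765 + 2.7 + 0.38 = 3.1565.
New steady-state concentration = 29 / 3.1565 = 9.2 mg/L (concentration scales inversely with clearance).

9.2 mg/L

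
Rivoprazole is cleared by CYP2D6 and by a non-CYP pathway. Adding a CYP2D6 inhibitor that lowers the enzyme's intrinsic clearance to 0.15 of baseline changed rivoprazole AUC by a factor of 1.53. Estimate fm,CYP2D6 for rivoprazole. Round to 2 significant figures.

0.41

Let x = fm,CYP2D6. Because AUC ∝ 1/CL, relative clearance fell to 1/1.53 = 0.6536.
Only the CYP2D6 route changed, so 0.6536 = x·0.15 + (1 − x), giving x = 0.41.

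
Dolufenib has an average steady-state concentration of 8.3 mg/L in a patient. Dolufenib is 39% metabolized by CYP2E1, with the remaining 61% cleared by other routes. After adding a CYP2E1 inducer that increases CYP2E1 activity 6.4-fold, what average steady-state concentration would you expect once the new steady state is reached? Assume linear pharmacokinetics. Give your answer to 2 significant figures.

2.7 mg/L

CYP2E1: 0.39 × 6.4 = 2.496
Other: 0.61 (unchanged)
CL_new/CL_old = 2.496 + 0.61 = 3.106.
Average steady-state concentration ∝ 1/CL, so new value = 8.3 / 3.106 = 2.7 mg/L.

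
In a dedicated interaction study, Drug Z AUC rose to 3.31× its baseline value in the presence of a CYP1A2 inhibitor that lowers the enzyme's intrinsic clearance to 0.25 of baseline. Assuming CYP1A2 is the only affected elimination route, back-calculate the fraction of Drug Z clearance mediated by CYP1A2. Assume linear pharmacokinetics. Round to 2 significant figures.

CL'/CL = 1 / 3.31 = 0.3021
0.25·fm + (1 − fm) = 0.3021
fm = (0.3021 − 1) / (0.25 − 1) = 0.93

0.93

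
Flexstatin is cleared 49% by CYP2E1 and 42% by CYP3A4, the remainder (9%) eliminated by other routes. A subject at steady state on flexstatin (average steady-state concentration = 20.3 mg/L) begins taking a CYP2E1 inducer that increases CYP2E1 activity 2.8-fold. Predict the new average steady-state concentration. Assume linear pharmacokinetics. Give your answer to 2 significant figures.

11 mg/L

The CYP2E1 pathway (49% of clearance) rises to 2.8× activity: 0.49 × 2.8 = 1.372.
CYP3A4 (42%) and the residual 9% are unaffected.
New clearance relative to baseline: 1.372 + 0.42 + 0.09 = 1.882.
Average steady-state concentration ∝ 1/CL, so new value = 20.3 / 1.882 = 11 mg/L.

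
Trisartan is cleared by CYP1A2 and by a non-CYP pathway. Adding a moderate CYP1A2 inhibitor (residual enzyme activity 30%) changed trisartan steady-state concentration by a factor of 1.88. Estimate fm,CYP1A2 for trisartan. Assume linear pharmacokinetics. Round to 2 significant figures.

CL'/CL = 1 / 1.88 = 0.5319
0.3·fm + (1 − fm) = 0.5319
fm = (0.5319 − 1) / (0.3 − 1) = 0.67

0.67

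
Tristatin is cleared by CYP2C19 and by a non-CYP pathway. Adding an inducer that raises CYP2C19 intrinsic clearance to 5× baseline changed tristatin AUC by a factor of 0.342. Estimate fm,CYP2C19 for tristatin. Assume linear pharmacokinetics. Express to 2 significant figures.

0.48

CL'/CL = 1 / 0.342 = 2.924
5·fm + (1 − fm) = 2.924
fm = (2.924 − 1) / (5 − 1) = 0.48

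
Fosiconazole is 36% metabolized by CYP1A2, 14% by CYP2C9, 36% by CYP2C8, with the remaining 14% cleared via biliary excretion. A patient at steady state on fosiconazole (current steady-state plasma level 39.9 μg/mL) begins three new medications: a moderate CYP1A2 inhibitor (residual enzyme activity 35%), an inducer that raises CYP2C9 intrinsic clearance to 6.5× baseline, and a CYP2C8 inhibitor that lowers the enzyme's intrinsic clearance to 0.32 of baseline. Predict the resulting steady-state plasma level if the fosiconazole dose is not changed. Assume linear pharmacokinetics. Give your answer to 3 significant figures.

30.9 μg/mL

CYP1A2: 0.36 × 0.35 = 0.126
CYP2C9: 0.14 × 6.5 = 0.91
CYP2C8: 0.36 × 0.32 = 0.1152
Other: 0.14 (unchanged)
Relative clearance = 0.126 + 0.91 + 0.1152 + 0.14 = 1.2912.
Dividing the baseline by the relative clearance: 39.9 / 1.2912 = 30.9 μg/mL.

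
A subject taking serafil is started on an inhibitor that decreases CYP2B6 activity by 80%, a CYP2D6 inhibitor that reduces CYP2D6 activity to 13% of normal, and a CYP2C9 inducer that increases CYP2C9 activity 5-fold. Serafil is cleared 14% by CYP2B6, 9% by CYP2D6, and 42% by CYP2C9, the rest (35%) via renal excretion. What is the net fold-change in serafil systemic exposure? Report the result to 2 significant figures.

0.40

The CYP2B6 pathway (14% of clearance) drops to 0.2× activity: 0.14 × 0.2 = 0.028.
The CYP2D6 pathway (9% of clearance) is reduced to 0.13× activity: 0.09 × 0.13 = 0.0117.
The CYP2C9 pathway (42% of clearance) is boosted to 5× activity: 0.42 × 5 = 2.1.
The remaining 35% of clearance is unaffected.
Relative clearance = 0.028 + 0.0117 + 2.1 + 0.35 = 2.4897.
Because systemic exposure varies inversely with clearance, the combined effect is 1 / 2.4897 = 0.40.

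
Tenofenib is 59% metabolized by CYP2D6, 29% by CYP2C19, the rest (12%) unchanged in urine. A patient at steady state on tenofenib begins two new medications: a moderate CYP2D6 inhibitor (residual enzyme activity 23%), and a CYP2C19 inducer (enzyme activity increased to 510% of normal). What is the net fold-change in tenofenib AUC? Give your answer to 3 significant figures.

The CYP2D6 pathway (59% of clearance) is reduced to 0.23× activity: 0.59 × 0.23 = 0.1357.
The CYP2C19 pathway (29% of clearance) is boosted to 5.1× activity: 0.29 × 5.1 = 1.479.
The remaining 12% of clearance is unaffected.
Relative clearance = 0.1357 + 1.479 + 0.12 = 1.7347.
AUC ∝ 1/CL: fold-change = 1 / 1.7347 = 0.576.

0.576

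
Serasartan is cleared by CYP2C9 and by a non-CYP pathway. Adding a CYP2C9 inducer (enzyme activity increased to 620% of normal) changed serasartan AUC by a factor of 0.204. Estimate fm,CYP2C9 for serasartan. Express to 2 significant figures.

0.75

Let x = fm,CYP2C9. Because AUC ∝ 1/CL, relative clearance rose to 1/0.204 = 4.902.
Only the CYP2C9 route changed, so 4.902 = x·6.2 + (1 − x), giving x = 0.75.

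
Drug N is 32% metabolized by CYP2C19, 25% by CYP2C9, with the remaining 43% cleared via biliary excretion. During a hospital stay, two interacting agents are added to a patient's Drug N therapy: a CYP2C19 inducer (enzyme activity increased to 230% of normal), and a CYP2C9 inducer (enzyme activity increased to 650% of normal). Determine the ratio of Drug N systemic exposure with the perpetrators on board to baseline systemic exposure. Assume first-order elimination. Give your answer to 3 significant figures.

0.358

The CYP2C19 pathway (32% of clearance) rises to 2.3× activity: 0.32 × 2.3 = 0.736.
The CYP2C9 pathway (25% of clearance) rises to 6.5× activity: 0.25 × 6.5 = 1.625.
Non-CYP routes (43%) are unchanged.
Relative clearance = 0.736 + 1.625 + 0.43 = 2.791.
Because systemic exposure varies inversely with clearance, the combined effect is 1 / 2.791 = 0.358.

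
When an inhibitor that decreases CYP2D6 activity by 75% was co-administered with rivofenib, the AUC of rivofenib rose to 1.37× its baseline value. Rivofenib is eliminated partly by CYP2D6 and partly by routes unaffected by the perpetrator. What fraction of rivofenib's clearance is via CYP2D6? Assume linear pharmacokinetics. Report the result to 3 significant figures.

CL'/CL = 1 / 1.37 = 0.7299
0.25·fm + (1 − fm) = 0.7299
fm = (0.7299 − 1) / (0.25 − 1) = 0.360

0.360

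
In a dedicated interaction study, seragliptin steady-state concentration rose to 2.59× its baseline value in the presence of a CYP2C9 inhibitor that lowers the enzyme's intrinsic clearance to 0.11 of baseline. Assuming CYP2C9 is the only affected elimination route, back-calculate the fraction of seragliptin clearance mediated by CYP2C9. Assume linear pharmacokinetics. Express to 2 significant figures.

0.69

CL'/CL = 1 / 2.59 = 0.3861
0.11·fm + (1 − fm) = 0.3861
fm = (0.3861 − 1) / (0.11 − 1) = 0.69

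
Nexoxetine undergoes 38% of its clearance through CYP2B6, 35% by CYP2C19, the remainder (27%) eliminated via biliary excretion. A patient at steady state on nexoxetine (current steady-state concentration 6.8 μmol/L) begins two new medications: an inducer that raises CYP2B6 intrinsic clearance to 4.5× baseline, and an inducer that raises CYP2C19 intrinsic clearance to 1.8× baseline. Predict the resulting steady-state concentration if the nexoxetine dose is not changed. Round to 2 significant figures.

The CYP2B6 pathway (38% of clearance) is boosted to 4.5× activity: 0.38 × 4.5 = 1.71.
The CYP2C19 pathway (35% of clearance) increases to 1.8× activity: 0.35 × 1.8 = 0.63.
Non-CYP routes (27%) are unchanged.
Relative clearance = 1.71 + 0.63 + 0.27 = 2.61.
New steady-state concentration = 6.8 / 2.61 = 2.6 μmol/L (concentration scales inversely with clearance).

2.6 μmol/L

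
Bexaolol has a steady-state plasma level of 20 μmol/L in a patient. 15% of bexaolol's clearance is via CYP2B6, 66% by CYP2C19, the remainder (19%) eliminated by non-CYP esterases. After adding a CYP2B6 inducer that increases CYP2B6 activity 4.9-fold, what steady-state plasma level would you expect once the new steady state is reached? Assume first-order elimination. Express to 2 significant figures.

The CYP2B6 pathway (15% of clearance) is boosted to 4.9× activity: 0.15 × 4.9 = 0.735.
CYP2C19 (66%) and the residual 19% are unaffected.
CL_new/CL_old = 0.735 + 0.66 + 0.19 = 1.585.
New steady-state plasma level = baseline ÷ relative clearance = 20 / 1.585 = 13 μmol/L.

13 μmol/L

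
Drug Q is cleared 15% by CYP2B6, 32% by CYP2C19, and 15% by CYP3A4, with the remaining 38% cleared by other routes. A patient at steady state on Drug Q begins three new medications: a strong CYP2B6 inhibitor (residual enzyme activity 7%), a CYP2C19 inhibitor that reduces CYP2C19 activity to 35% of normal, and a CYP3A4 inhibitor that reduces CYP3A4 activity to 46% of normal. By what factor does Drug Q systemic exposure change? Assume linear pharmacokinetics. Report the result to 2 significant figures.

1.7

The CYP2B6 pathway (15% of clearance) falls to 0.07× activity: 0.15 × 0.07 = 0.0105.
The CYP2C19 pathway (32% of clearance) falls to 0.35× activity: 0.32 × 0.35 = 0.112.
The CYP3A4 pathway (15% of clearance) drops to 0.46× activity: 0.15 × 0.46 = 0.069.
Non-CYP routes (38%) are unchanged.
CL_new/CL_old = 0.0105 + 0.112 + 0.069 + 0.38 = 0.5715.
Systemic exposure ∝ 1/CL: fold-change = 1 / 0.5715 = 1.7.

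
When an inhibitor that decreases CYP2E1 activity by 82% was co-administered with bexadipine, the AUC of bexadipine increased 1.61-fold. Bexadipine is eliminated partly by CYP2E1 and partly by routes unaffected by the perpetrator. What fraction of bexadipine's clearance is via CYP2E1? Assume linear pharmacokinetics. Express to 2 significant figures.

0.46

Write x for the fraction cleared via CYP2E1. The observed AUC change means clearance fell to 1/1.61 = 0.6211 of baseline.
Only the CYP2E1 route changed, so 0.6211 = x·0.18 + (1 − x), giving x = 0.46.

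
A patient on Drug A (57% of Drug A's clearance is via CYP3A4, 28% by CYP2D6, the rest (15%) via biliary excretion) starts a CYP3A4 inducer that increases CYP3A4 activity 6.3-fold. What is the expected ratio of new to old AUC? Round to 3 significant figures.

The CYP3A4 pathway (57% of clearance) is boosted to 6.3× activity: 0.57 × 6.3 = 3.591.
CYP2D6 (28%) and the residual 15% are unaffected.
New clearance relative to baseline: 3.591 + 0.28 + 0.15 = 4.021.
AUC ratio = CL_old/CL_new = 1 / 4.021 = 0.249.

0.249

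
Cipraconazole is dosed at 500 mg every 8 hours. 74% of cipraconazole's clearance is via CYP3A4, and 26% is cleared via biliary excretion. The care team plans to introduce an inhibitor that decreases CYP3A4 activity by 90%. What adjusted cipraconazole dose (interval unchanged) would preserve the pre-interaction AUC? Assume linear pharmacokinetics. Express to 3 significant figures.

The CYP3A4 pathway (74% of clearance) is reduced to 0.1× activity: 0.74 × 0.1 = 0.074.
Non-CYP routes (26%) are unchanged.
CL_new/CL_old = 0.074 + 0.26 = 0.334.
To maintain the same steady-state level, dose must scale with clearance: new dose = 500 × 0.334 = 167 mg.

167 mg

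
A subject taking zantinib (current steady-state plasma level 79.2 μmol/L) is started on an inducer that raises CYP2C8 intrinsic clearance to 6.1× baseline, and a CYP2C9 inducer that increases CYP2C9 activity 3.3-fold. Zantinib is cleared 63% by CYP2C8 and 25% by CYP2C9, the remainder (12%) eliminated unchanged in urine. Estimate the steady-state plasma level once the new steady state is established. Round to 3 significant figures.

The CYP2C8 pathway (63% of clearance) rises to 6.1× activity: 0.63 × 6.1 = 3.843.
The CYP2C9 pathway (25% of clearance) increases to 3.3× activity: 0.25 × 3.3 = 0.825.
The remaining 12% of clearance is unaffected.
CL_new/CL_old = 3.843 + 0.825 + 0.12 = 4.788.
Dividing the baseline by the relative clearance: 79.2 / 4.788 = 16.5 μmol/L.

16.5 μmol/L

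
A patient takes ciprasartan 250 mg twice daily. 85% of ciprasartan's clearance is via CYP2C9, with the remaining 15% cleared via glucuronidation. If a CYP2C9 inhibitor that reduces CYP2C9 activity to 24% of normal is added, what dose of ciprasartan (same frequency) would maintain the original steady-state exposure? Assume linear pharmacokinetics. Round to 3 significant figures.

The CYP2C9 pathway (85% of clearance) is reduced to 0.24× activity: 0.85 × 0.24 = 0.204.
The remaining 15% of clearance is unaffected.
New clearance relative to baseline: 0.204 + 0.15 = 0.354.
To maintain the same steady-state level, dose must scale with clearance: new dose = 250 × 0.354 = 88.5 mg.

88.5 mg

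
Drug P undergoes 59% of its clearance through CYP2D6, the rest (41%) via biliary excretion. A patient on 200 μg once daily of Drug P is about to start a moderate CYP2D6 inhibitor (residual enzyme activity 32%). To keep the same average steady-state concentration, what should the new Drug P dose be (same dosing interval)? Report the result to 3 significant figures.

120 μg

The CYP2D6 pathway (59% of clearance) falls to 0.32× activity: 0.59 × 0.32 = 0.1888.
The remaining 41% of clearance is unaffected.
CL_new/CL_old = 0.1888 + 0.41 = 0.5988.
Css,avg = (dose rate)/CL, so holding Css fixed requires dose ∝ CL: 200 × 0.5988 = 120 μg.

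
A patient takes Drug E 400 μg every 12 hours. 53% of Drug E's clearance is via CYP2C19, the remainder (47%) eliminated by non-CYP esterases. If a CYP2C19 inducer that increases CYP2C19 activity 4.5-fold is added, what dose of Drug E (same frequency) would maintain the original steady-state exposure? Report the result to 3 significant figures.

CYP2C19: 0.53 × 4.5 = 2.385
Other: 0.47 (unchanged)
New clearance relative to baseline: 2.385 + 0.47 = 2.855.
Exposure is unchanged when dose changes in proportion to clearance. New dose = 400 μg × 2.855 = 1.14 × 10³ μg.

1.14 × 10³ μg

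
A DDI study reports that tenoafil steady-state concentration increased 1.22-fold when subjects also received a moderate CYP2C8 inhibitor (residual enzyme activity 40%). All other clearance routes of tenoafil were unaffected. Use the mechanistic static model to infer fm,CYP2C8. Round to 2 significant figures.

Let fm be the CYP2C8 fraction. New clearance relative to baseline = fm × 0.4 + (1 − fm).
Steady-state concentration ratio = 1 / (new CL fraction), so new CL fraction = 1 / 1.22 = 0.8197.
fm × 0.4 + 1 − fm = 0.8197  ⇒  fm × (0.4 − 1) = −0.1803  ⇒  fm = 0.30.

0.30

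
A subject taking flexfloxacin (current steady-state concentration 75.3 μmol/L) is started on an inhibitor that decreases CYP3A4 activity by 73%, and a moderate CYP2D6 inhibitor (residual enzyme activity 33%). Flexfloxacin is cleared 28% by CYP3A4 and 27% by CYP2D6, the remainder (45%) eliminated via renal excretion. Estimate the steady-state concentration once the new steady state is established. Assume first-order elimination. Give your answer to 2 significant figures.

The CYP3A4 pathway (28% of clearance) falls to 0.27× activity: 0.28 × 0.27 = 0.0756.
The CYP2D6 pathway (27% of clearance) falls to 0.33× activity: 0.27 × 0.33 = 0.0891.
Non-CYP routes (45%) are unchanged.
Relative clearance = 0.0756 + 0.0891 + 0.45 = 0.6147.
Dividing the baseline by the relative clearance: 75.3 / 0.6147 = 1.2 × 10² μmol/L.

1.2 × 10² μmol/L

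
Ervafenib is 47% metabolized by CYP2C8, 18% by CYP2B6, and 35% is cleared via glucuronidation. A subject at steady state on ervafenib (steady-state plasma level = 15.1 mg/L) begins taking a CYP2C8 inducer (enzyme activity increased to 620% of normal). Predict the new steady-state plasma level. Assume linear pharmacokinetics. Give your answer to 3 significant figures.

The CYP2C8 pathway (47% of clearance) is boosted to 6.2× activity: 0.47 × 6.2 = 2.914.
CYP2B6 (18%) and the residual 35% are unaffected.
Relative clearance = 2.914 + 0.18 + 0.35 = 3.444.
With dosing unchanged, steady-state plasma level scales as 1/CL: 15.1 / 3.444 = 4.38 mg/L.

4.38 mg/L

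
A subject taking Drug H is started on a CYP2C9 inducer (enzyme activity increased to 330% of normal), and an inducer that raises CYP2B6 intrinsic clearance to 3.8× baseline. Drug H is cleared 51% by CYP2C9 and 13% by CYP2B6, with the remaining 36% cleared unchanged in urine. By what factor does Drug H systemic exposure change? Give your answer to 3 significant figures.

CYP2C9: 0.51 × 3.3 = 1.683
CYP2B6: 0.13 × 3.8 = 0.494
Other: 0.36 (unchanged)
CL_new/CL_old = 1.683 + 0.494 + 0.36 = 2.537.
Because systemic exposure varies inversely with clearance, the combined effect is 1 / 2.537 = 0.394.

0.394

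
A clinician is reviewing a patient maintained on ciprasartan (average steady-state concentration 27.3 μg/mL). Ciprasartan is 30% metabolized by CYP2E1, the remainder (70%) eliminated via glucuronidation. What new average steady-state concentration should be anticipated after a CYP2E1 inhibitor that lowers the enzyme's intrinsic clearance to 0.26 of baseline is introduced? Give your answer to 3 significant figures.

35.1 μg/mL

CYP2E1: 0.3 × 0.26 = 0.078
Other: 0.7 (unchanged)
New clearance relative to baseline: 0.078 + 0.7 = 0.778.
With dosing unchanged, average steady-state concentration scales as 1/CL: 27.3 / 0.778 = 35.1 μg/mL.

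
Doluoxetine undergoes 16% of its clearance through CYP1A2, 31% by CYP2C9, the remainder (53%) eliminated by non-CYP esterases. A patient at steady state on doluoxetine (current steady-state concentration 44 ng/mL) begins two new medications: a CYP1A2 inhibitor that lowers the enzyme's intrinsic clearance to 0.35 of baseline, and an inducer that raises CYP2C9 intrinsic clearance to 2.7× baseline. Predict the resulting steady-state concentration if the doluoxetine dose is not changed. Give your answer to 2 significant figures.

The CYP1A2 pathway (16% of clearance) is reduced to 0.35× activity: 0.16 × 0.35 = 0.056.
The CYP2C9 pathway (31% of clearance) increases to 2.7× activity: 0.31 × 2.7 = 0.837.
Non-CYP routes (53%) are unchanged.
New clearance relative to baseline: 0.056 + 0.837 + 0.53 = 1.423.
New steady-state concentration = 44 / 1.423 = 31 ng/mL (concentration scales inversely with clearance).

31 ng/mL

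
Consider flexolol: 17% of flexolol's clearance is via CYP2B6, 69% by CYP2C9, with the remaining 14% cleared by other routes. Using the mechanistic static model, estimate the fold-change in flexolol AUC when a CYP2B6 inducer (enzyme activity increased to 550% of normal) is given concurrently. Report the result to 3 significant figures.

CYP2B6: 0.17 × 5.5 = 0.935
CYP2C9: 0.69 (unchanged)
Other: 0.14 (unchanged)
New clearance relative to baseline: 0.935 + 0.69 + 0.14 = 1.765.
AUC ratio = CL_old/CL_new = 1 / 1.765 = 0.567.

0.567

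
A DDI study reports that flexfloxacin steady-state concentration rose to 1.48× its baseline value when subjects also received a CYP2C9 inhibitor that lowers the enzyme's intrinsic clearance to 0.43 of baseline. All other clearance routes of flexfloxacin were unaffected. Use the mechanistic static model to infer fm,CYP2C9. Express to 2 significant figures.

Write x for the fraction cleared via CYP2C9. The observed steady-state concentration change means clearance fell to 1/1.48 = 0.6757 of baseline.
Setting x·0.43 + (1 − x) = 0.6757 and solving: x = (0.6757 − 1)/(0.43 − 1) = 0.57.

0.57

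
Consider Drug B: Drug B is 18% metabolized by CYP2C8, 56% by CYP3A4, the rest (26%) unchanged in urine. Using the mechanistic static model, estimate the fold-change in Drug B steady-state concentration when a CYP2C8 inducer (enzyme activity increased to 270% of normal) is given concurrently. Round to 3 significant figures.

0.766

CYP2C8: 0.18 × 2.7 = 0.486
CYP3A4: 0.56 (unchanged)
Other: 0.26 (unchanged)
New clearance relative to baseline: 0.486 + 0.56 + 0.26 = 1.306.
Steady-state concentration is inversely proportional to clearance, so the fold-change is 1 / 1.306 = 0.766.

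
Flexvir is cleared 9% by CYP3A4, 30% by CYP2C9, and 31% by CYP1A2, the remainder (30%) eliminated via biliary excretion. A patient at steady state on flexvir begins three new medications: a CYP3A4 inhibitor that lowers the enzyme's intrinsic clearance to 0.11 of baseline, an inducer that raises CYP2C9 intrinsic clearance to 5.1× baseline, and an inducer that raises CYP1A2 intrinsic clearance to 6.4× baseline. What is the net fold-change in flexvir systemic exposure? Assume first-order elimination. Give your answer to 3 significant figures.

The CYP3A4 pathway (9% of clearance) drops to 0.11× activity: 0.09 × 0.11 = 0.0099.
The CYP2C9 pathway (30% of clearance) rises to 5.1× activity: 0.3 × 5.1 = 1.53.
The CYP1A2 pathway (31% of clearance) increases to 6.4× activity: 0.31 × 6.4 = 1.984.
The remaining 30% of clearance is unaffected.
CL_new/CL_old = 0.0099 + 1.53 + 1.984 + 0.3 = 3.8239.
Net systemic exposure ratio = 1 / 3.8239 = 0.262.

0.262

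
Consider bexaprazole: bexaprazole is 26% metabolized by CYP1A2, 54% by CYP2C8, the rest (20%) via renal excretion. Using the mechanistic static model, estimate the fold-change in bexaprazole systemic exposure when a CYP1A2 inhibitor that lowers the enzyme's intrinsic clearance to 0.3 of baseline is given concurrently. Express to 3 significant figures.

The CYP1A2 pathway (26% of clearance) drops to 0.3× activity: 0.26 × 0.3 = 0.078.
CYP2C8 (54%) and the residual 20% are unaffected.
New clearance relative to baseline: 0.078 + 0.54 + 0.2 = 0.818.
Systemic exposure is inversely proportional to clearance, so the fold-change is 1 / 0.818 = 1.22.

1.22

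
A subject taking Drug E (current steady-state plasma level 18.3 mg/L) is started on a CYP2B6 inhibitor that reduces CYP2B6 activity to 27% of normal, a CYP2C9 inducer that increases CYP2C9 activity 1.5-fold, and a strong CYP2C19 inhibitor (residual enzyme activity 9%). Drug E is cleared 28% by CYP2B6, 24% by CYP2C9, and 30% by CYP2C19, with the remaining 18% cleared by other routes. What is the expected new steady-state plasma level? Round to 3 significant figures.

28.5 mg/L

CYP2B6: 0.28 × 0.27 = 0.0756
CYP2C9: 0.24 × 1.5 = 0.36
CYP2C19: 0.3 × 0.09 = 0.027
Other: 0.18 (unchanged)
CL_new/CL_old = 0.0756 + 0.36 + 0.027 + 0.18 = 0.6426.
Dividing the baseline by the relative clearance: 18.3 / 0.6426 = 28.5 mg/L.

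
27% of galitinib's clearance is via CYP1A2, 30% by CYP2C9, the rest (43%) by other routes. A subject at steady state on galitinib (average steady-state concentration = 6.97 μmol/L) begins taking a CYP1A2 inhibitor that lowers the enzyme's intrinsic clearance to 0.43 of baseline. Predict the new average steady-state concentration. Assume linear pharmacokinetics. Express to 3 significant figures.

The CYP1A2 pathway (27% of clearance) falls to 0.43× activity: 0.27 × 0.43 = 0.1161.
CYP2C9 (30%) and the residual 43% are unaffected.
CL_new/CL_old = 0.1161 + 0.3 + 0.43 = 0.8461.
With dosing unchanged, average steady-state concentration scales as 1/CL: 6.97 / 0.8461 = 8.24 μmol/L.

8.24 μmol/L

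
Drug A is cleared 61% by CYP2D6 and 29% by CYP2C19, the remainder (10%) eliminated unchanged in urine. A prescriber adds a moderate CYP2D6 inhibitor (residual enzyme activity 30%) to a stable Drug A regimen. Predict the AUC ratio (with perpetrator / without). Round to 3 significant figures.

The CYP2D6 pathway (61% of clearance) is reduced to 0.3× activity: 0.61 × 0.3 = 0.183.
CYP2C19 (29%) and the residual 10% are unaffected.
CL_new/CL_old = 0.183 + 0.29 + 0.1 = 0.573.
AUC is inversely proportional to clearance, so the fold-change is 1 / 0.573 = 1.75.

1.75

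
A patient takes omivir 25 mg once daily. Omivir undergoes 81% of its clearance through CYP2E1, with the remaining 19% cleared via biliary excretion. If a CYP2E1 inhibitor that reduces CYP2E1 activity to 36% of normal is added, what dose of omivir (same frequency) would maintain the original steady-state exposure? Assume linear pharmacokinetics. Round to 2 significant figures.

12 mg

The CYP2E1 pathway (81% of clearance) drops to 0.36× activity: 0.81 × 0.36 = 0.2916.
Non-CYP routes (19%) are unchanged.
CL_new/CL_old = 0.2916 + 0.19 = 0.4816.
Css,avg = (dose rate)/CL, so holding Css fixed requires dose ∝ CL: 25 × 0.4816 = 12 mg.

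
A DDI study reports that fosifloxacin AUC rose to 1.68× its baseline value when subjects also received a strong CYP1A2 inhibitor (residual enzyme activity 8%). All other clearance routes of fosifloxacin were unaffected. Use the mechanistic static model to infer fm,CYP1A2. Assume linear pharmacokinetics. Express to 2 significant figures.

0.44

CL'/CL = 1 / 1.68 = 0.5952
0.08·fm + (1 − fm) = 0.5952
fm = (0.5952 − 1) / (0.08 − 1) = 0.44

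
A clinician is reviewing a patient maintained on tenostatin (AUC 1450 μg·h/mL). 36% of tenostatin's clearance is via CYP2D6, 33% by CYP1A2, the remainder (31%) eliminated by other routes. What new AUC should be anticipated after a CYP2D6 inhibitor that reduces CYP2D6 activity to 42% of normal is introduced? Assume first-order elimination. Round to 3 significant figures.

1.83 × 10³ μg·h/mL

CYP2D6: 0.36 × 0.42 = 0.1512
CYP1A2: 0.33 (unchanged)
Other: 0.31 (unchanged)
Relative clearance = 0.1512 + 0.33 + 0.31 = 0.7912.
New AUC = baseline ÷ relative clearance = 1450 / 0.7912 = 1.83 × 10³ μg·h/mL.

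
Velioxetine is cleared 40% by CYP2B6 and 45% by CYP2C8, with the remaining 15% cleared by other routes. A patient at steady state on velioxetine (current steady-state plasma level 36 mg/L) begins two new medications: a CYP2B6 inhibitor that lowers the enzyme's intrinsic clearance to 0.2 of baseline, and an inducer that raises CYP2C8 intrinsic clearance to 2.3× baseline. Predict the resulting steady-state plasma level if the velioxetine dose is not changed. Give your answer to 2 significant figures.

The CYP2B6 pathway (40% of clearance) falls to 0.2× activity: 0.4 × 0.2 = 0.08.
The CYP2C8 pathway (45% of clearance) rises to 2.3× activity: 0.45 × 2.3 = 1.035.
The remaining 15% of clearance is unaffected.
CL_new/CL_old = 0.08 + 1.035 + 0.15 = 1.265.
New steady-state plasma level = 36 / 1.265 = 28 mg/L (concentration scales inversely with clearance).

28 mg/L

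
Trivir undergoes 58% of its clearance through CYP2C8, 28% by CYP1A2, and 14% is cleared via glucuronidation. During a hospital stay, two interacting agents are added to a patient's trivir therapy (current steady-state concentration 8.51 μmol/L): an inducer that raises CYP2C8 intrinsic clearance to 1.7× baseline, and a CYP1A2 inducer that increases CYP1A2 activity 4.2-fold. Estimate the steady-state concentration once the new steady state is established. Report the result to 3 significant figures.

The CYP2C8 pathway (58% of clearance) is boosted to 1.7× activity: 0.58 × 1.7 = 0.986.
The CYP1A2 pathway (28% of clearance) increases to 4.2× activity: 0.28 × 4.2 = 1.176.
Non-CYP routes (14%) are unchanged.
Relative clearance = 0.986 + 1.176 + 0.14 = 2.302.
Dividing the baseline by the relative clearance: 8.51 / 2.302 = 3.70 μmol/L.

3.70 μmol/L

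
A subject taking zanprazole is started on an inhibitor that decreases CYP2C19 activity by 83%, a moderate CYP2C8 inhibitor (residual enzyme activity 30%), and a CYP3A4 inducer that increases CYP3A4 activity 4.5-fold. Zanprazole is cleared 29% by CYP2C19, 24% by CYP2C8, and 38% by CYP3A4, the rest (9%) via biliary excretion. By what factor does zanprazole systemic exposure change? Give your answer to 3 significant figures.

0.520

The CYP2C19 pathway (29% of clearance) is reduced to 0.17× activity: 0.29 × 0.17 = 0.0493.
The CYP2C8 pathway (24% of clearance) drops to 0.3× activity: 0.24 × 0.3 = 0.072.
The CYP3A4 pathway (38% of clearance) rises to 4.5× activity: 0.38 × 4.5 = 1.71.
The remaining 9% of clearance is unaffected.
CL_new/CL_old = 0.0493 + 0.072 + 1.71 + 0.09 = 1.9213.
Net systemic exposure ratio = 1 / 1.9213 = 0.520.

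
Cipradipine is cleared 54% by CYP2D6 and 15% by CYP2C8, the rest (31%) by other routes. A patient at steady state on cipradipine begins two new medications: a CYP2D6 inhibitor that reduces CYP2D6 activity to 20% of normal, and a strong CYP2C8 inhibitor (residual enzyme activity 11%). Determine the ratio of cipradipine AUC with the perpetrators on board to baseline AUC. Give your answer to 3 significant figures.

CYP2D6: 0.54 × 0.2 = 0.108
CYP2C8: 0.15 × 0.11 = 0.0165
Other: 0.31 (unchanged)
New clearance relative to baseline: 0.108 + 0.0165 + 0.31 = 0.4345.
Net AUC ratio = 1 / 0.4345 = 2.30.

2.30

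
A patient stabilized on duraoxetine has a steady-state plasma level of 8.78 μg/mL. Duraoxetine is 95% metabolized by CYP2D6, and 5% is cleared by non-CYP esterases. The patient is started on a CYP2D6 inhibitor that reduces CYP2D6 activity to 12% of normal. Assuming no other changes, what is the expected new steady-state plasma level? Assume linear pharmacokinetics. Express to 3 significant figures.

The CYP2D6 pathway (95% of clearance) is reduced to 0.12× activity: 0.95 × 0.12 = 0.114.
The remaining 5% of clearance is unaffected.
Relative clearance = 0.114 + 0.05 = 0.164.
Steady-state plasma level ∝ 1/CL, so new value = 8.78 / 0.164 = 53.5 μg/mL.

53.5 μg/mL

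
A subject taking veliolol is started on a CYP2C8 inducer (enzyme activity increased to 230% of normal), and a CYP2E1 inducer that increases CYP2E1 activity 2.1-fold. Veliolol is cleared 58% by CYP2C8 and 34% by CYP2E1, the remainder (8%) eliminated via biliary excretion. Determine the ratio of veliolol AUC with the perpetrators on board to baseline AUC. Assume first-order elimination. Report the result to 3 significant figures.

0.470

The CYP2C8 pathway (58% of clearance) is boosted to 2.3× activity: 0.58 × 2.3 = 1.334.
The CYP2E1 pathway (34% of clearance) increases to 2.1× activity: 0.34 × 2.1 = 0.714.
The remaining 8% of clearance is unaffected.
CL_new/CL_old = 1.334 + 0.714 + 0.08 = 2.128.
Because AUC varies inversely with clearance, the combined effect is 1 / 2.128 = 0.470.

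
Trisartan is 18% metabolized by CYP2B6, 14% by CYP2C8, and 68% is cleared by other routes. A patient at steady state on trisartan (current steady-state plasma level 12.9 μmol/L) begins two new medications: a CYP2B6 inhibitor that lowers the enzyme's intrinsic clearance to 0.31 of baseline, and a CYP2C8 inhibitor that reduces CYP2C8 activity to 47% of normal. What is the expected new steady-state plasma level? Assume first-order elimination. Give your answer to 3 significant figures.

16.1 μmol/L

The CYP2B6 pathway (18% of clearance) drops to 0.31× activity: 0.18 × 0.31 = 0.0558.
The CYP2C8 pathway (14% of clearance) is reduced to 0.47× activity: 0.14 × 0.47 = 0.0658.
Non-CYP routes (68%) are unchanged.
New clearance relative to baseline: 0.0558 + 0.0658 + 0.68 = 0.8016.
New steady-state plasma level = 12.9 / 0.8016 = 16.1 μmol/L (concentration scales inversely with clearance).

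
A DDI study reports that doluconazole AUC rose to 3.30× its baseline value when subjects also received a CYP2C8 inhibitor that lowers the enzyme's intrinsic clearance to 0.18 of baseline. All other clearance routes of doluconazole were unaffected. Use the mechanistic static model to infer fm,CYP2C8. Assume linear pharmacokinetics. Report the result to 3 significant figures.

Let x = fm,CYP2C8. Because AUC ∝ 1/CL, relative clearance fell to 1/3.30 = 0.303.
Setting x·0.18 + (1 − x) = 0.303 and solving: x = (0.303 − 1)/(0.18 − 1) = 0.850.

0.850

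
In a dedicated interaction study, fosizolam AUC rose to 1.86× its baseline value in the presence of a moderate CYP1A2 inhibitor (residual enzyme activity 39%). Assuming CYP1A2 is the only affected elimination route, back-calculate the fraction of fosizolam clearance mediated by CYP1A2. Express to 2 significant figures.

0.76

Call the CYP1A2 fraction fm. After the interaction, CL_new/CL_old = fm × 0.39 + (1 − fm).
AUC ratio = 1 / (new CL fraction), so new CL fraction = 1 / 1.86 = 0.5376.
fm × 0.39 + 1 − fm = 0.5376  ⇒  fm × (0.39 − 1) = −0.4624  ⇒  fm = 0.76.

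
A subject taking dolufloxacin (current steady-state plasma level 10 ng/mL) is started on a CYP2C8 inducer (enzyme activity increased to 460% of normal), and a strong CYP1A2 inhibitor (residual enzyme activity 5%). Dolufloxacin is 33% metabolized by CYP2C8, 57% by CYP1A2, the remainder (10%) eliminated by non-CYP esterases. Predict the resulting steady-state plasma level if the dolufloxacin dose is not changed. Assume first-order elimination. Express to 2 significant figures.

The CYP2C8 pathway (33% of clearance) rises to 4.6× activity: 0.33 × 4.6 = 1.518.
The CYP1A2 pathway (57% of clearance) drops to 0.05× activity: 0.57 × 0.05 = 0.0285.
The remaining 10% of clearance is unaffected.
CL_new/CL_old = 1.518 + 0.0285 + 0.1 = 1.6465.
New steady-state plasma level = 10 / 1.6465 = 6.1 ng/mL (concentration scales inversely with clearance).

6.1 ng/mL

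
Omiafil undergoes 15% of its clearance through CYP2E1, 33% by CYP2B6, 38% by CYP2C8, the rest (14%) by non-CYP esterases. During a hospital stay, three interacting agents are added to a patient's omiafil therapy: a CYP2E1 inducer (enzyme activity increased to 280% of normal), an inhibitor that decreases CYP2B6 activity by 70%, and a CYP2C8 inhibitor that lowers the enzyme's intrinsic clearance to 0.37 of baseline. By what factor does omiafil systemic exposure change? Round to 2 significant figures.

The CYP2E1 pathway (15% of clearance) increases to 2.8× activity: 0.15 × 2.8 = 0.42.
The CYP2B6 pathway (33% of clearance) falls to 0.3× activity: 0.33 × 0.3 = 0.099.
The CYP2C8 pathway (38% of clearance) is reduced to 0.37× activity: 0.38 × 0.37 = 0.1406.
The remaining 14% of clearance is unaffected.
CL_new/CL_old = 0.42 + 0.099 + 0.1406 + 0.14 = 0.7996.
Systemic exposure ∝ 1/CL: fold-change = 1 / 0.7996 = 1.3.

1.3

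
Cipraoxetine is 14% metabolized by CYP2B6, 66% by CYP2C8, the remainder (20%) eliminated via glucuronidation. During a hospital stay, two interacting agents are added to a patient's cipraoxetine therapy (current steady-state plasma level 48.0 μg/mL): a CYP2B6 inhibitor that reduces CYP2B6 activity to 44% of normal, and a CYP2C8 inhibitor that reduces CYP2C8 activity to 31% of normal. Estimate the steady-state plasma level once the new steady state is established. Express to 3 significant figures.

CYP2B6: 0.14 × 0.44 = 0.0616
CYP2C8: 0.66 × 0.31 = 0.2046
Other: 0.2 (unchanged)
CL_new/CL_old = 0.0616 + 0.2046 + 0.2 = 0.4662.
Dividing the baseline by the relative clearance: 48.0 / 0.4662 = 103 μg/mL.

103 μg/mL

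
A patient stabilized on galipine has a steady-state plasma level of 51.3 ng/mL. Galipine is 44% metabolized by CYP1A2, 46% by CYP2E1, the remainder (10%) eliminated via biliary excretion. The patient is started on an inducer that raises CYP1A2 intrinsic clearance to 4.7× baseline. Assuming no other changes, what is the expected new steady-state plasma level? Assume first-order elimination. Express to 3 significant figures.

CYP1A2: 0.44 × 4.7 = 2.068
CYP2E1: 0.46 (unchanged)
Other: 0.1 (unchanged)
New clearance relative to baseline: 2.068 + 0.46 + 0.1 = 2.628.
Steady-state plasma level ∝ 1/CL, so new value = 51.3 / 2.628 = 19.5 ng/mL.

19.5 ng/mL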